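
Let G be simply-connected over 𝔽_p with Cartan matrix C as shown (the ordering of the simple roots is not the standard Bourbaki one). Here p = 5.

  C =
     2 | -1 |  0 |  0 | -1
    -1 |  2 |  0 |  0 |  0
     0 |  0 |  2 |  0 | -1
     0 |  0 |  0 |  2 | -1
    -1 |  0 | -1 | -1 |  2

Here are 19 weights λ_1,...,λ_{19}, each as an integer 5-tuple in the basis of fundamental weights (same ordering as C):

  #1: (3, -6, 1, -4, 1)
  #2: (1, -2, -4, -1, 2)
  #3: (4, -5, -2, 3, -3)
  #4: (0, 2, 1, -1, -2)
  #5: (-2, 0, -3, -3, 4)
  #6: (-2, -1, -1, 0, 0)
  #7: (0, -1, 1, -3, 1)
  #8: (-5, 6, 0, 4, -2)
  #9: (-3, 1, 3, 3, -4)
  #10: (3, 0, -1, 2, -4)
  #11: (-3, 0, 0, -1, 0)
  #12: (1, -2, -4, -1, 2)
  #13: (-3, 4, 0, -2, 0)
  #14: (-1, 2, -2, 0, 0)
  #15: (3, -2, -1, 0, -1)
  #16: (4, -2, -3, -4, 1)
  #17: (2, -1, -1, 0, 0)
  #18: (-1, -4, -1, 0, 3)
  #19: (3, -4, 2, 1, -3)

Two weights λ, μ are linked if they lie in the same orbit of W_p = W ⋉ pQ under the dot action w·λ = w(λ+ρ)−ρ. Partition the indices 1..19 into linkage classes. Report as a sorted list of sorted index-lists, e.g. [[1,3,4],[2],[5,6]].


Root system D_5: the 5×5 matrix C matches after relabeling.

Ā_5 reps of the 19 weights (D_5, coords as presented):

  [1] (1, 1, 1, 0, 0);  [2] (0, 1, 3, 0, 0);  [3] (1, 1, 1, 0, 0);  [4] (0, 3, 1, 1, 0);  [5] (0, 0, 2, 2, 0);  [6] (0, 1, 0, 1, 0);  [7] (0, 0, 2, 2, 0);  [8] (0, 0, 2, 2, 0);  [9] (0, 3, 1, 1, 0);  [10] (0, 1, 3, 0, 0);  [11] (0, 1, 0, 1, 0);  [12] (0, 1, 3, 0, 0);  [13] (0, 3, 1, 1, 0);  [14] (0, 3, 1, 1, 0);  [15] (0, 1, 0, 1, 0);  [16] (1, 1, 1, 0, 0);  [17] (0, 1, 0, 1, 0);  [18] (0, 1, 0, 1, 0);  [19] (1, 1, 1, 0, 0)

Partition of {1..19} into 5 W_5-dot-orbits:

[[1, 3, 16, 19], [2, 10, 12], [4, 9, 13, 14], [5, 7, 8], [6, 11, 15, 17, 18]]


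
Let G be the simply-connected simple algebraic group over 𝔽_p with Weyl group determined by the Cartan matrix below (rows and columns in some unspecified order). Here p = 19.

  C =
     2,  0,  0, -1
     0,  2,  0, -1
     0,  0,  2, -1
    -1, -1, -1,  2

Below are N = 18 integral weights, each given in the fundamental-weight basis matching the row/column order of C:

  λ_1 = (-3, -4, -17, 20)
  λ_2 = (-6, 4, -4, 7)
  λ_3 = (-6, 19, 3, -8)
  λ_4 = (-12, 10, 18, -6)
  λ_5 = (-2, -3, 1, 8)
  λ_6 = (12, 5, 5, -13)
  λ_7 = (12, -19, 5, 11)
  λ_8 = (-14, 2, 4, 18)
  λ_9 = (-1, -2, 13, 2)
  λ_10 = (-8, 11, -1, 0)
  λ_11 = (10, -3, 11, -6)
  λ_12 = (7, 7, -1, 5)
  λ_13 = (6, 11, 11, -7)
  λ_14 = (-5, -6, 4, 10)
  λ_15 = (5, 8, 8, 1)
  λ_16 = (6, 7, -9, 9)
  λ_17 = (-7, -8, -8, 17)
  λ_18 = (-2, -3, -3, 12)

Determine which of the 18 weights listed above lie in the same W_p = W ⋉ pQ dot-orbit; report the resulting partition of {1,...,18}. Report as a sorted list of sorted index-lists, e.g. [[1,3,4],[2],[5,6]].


Type D_4, rank 4, |W|=192; reorder rows/cols to standard.

Alcove-folded reps (p=19, 18 weights, presented ϖ-order):

  [1] (0, 1, 14, 2) · [2] (5, 5, 3, 0) · [3] (4, 5, 5, 2) · [4] (5, 5, 3, 0) · [5] (1, 2, 2, 6) · [6] (1, 6, 6, 0) · [7] (1, 6, 6, 0) · [8] (5, 5, 3, 0) · [9] (0, 1, 14, 2) · [10] (1, 6, 6, 0) · [11] (4, 5, 5, 2) · [12] (5, 5, 3, 0) · [13] (1, 6, 6, 0) · [14] (4, 5, 5, 2) · [15] (1, 2, 2, 6) · [16] (1, 2, 2, 6) · [17] (4, 5, 5, 2) · [18] (1, 2, 2, 6)

5 distinct reps among the 18 weights ⇒ 5 W_19-linkage classes:

[[1, 9], [2, 4, 8, 12], [3, 11, 14, 17], [5, 15, 16, 18], [6, 7, 10, 13]]


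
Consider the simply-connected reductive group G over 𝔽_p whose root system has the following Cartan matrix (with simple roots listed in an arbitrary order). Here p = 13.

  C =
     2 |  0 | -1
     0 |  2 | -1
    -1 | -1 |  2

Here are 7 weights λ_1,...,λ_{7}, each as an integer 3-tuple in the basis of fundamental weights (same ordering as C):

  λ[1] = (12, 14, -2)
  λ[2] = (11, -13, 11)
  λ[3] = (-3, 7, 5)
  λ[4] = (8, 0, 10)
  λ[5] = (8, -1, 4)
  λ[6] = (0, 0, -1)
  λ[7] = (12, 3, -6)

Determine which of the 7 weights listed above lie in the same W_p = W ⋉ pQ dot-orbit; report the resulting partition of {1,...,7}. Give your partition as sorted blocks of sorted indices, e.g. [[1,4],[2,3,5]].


Dynkin diagram of C (from the 4 off-diagonal −1 entries): A_3.

Folding the 7 weights λ_j+ρ into Ā_13 (reps in the given 3-coord order):

  λ_1 → (1, 1, 0);  λ_2 → (1, 1, 0);  λ_3 → (1, 7, 4);  λ_4 → (1, 7, 4);  λ_5 → (8, 1, 4);  λ_6 → (1, 1, 0);  λ_7 → (8, 1, 4)

Linkage partition of the 7 weights (3 classes, p=13):

[[1, 2, 6], [3, 4], [5, 7]]


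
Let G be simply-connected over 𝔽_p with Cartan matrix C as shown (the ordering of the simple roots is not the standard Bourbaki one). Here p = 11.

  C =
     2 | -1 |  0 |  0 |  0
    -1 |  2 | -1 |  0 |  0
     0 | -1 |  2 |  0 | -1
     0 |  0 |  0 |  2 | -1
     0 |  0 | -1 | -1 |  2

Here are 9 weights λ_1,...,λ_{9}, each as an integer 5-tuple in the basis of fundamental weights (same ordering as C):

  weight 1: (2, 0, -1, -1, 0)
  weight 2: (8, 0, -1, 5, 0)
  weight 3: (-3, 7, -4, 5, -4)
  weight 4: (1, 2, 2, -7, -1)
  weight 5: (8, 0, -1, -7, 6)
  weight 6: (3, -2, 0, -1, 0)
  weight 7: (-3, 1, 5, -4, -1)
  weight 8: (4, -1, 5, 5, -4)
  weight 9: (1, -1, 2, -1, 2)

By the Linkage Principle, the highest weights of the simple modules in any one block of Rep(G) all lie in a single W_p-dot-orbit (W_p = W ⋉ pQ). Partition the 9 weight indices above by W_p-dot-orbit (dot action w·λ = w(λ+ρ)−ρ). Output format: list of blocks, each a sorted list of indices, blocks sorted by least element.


Root system A_5: the 5×5 matrix C matches after relabeling.

Alcove-folded reps (p=11, 9 weights, presented ϖ-order):

  λ_1 → (3, 1, 0, 0, 1) · λ_2 → (3, 1, 0, 0, 1) · λ_3 → (2, 0, 3, 0, 3) · λ_4 → (2, 0, 3, 0, 3) · λ_5 → (3, 1, 0, 0, 1) · λ_6 → (3, 1, 0, 0, 1) · λ_7 → (2, 0, 3, 0, 3) · λ_8 → (2, 0, 3, 0, 3) · λ_9 → (2, 0, 3, 0, 3)

The 9 indices split into 2 linkage classes (same alcove rep ⇔ same W_11-dot-orbit):

[[1, 2, 5, 6], [3, 4, 7, 8, 9]]


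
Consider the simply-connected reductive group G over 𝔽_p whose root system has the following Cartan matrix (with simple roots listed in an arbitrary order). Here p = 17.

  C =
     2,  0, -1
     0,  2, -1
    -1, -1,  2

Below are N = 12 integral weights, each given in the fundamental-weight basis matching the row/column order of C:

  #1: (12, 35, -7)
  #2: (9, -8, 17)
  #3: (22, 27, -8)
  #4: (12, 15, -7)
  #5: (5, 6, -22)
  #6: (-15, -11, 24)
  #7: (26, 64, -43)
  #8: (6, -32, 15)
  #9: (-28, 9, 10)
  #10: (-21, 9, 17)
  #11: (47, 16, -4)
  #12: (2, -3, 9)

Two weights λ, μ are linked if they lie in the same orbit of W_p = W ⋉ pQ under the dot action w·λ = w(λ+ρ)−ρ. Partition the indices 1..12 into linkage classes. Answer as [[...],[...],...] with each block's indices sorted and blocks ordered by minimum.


Type A_3, rank 3, |W|=24; reorder rows/cols to standard.

Each λ_j+ρ reduced to Ā_17; 3-tuples below use C's row order:

  λ_1 → (4, 7, 4) · λ_2 → (1, 4, 6) · λ_3 → (1, 4, 6) · λ_4 → (1, 4, 6) · λ_5 → (3, 2, 8) · λ_6 → (6, 2, 1) · λ_7 → (6, 2, 1) · λ_8 → (6, 2, 1) · λ_9 → (1, 4, 6) · λ_10 → (6, 2, 1) · λ_11 → (3, 0, 11) · λ_12 → (3, 2, 8)

The 12 indices split into 5 linkage classes (same alcove rep ⇔ same W_17-dot-orbit):

[[1], [2, 3, 4, 9], [5, 12], [6, 7, 8, 10], [11]]


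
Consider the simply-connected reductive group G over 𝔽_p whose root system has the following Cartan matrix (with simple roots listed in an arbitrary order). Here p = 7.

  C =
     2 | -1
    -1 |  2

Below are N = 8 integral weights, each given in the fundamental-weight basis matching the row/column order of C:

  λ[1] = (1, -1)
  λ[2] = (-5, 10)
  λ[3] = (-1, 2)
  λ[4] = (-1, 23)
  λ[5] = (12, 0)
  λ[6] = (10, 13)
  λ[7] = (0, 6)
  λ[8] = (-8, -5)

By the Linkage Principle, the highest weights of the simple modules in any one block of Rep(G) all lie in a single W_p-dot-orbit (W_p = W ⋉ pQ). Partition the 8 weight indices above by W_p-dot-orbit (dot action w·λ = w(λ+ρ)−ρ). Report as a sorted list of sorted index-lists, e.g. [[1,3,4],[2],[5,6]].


Dynkin diagram of C (from the 2 off-diagonal −1 entries): A_2.

Alcove-folded reps (p=7, 8 weights, presented ϖ-order):

  λ_1 → (2, 0)
  λ_2 → (0, 3)
  λ_3 → (0, 3)
  λ_4 → (0, 3)
  λ_5 → (0, 6)
  λ_6 → (0, 3)
  λ_7 → (0, 6)
  λ_8 → (0, 3)

Grouping the 8 weights by Ā_7-representative: 3 linkage classes.

[[1], [2, 3, 4, 6, 8], [5, 7]]


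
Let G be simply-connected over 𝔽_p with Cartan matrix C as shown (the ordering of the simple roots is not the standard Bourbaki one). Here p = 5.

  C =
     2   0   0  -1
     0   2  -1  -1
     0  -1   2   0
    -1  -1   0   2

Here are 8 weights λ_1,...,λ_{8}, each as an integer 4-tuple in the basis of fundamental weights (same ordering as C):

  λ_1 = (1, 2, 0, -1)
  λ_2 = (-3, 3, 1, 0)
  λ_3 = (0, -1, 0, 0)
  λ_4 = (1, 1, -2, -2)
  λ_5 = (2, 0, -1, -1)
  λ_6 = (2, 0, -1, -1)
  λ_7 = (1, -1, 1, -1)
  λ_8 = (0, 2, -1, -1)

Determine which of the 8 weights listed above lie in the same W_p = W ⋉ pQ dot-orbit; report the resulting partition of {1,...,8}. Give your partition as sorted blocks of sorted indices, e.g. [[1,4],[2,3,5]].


C ↔ A_4 under row/col permutation; |W(A_4)| = 120.

Ā_5 reps of the 8 weights (A_4, coords as presented):

  1: (1, 3, 0, 0);  2: (1, 3, 0, 0);  3: (1, 0, 1, 1);  4: (1, 0, 1, 1);  5: (3, 1, 0, 0);  6: (3, 1, 0, 0);  7: (2, 0, 2, 0);  8: (1, 3, 0, 0)

Linkage partition of the 8 weights (4 classes, p=5):

[[1, 2, 8], [3, 4], [5, 6], [7]]


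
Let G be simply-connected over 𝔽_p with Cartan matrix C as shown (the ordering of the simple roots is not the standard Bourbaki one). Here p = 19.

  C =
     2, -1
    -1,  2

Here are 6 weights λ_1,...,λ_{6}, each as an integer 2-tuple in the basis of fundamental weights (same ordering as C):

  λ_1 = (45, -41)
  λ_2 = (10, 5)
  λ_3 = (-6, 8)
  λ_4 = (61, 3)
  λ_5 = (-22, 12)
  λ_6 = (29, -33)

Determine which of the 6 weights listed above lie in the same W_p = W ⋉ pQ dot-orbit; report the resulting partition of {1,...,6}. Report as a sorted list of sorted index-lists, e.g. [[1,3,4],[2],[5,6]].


Type A_2, rank 2, |W|=6; reorder rows/cols to standard.

Folding the 6 weights λ_j+ρ into Ā_19 (reps in the given 2-coord order):

  λ_1+ρ ↦ (11, 6) · λ_2+ρ ↦ (11, 6) · λ_3+ρ ↦ (5, 4) · λ_4+ρ ↦ (5, 4) · λ_5+ρ ↦ (11, 6) · λ_6+ρ ↦ (11, 6)

The 6 indices split into 2 linkage classes (same alcove rep ⇔ same W_19-dot-orbit):

[[1, 2, 5, 6], [3, 4]]


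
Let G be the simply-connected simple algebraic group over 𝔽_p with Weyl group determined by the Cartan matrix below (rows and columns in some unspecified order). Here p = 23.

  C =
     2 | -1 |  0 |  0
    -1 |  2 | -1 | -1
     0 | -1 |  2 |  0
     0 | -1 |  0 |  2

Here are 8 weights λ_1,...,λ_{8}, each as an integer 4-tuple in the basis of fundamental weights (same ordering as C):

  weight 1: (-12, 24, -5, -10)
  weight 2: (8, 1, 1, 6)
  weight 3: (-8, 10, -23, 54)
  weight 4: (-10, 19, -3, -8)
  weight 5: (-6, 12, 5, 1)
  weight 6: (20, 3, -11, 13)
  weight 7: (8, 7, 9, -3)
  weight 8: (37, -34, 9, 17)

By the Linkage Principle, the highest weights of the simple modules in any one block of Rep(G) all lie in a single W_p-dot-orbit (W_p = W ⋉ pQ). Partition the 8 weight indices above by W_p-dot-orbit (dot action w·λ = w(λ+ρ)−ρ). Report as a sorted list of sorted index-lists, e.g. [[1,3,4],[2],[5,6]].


Type D_4, rank 4, |W|=192; reorder rows/cols to standard.

Alcove-folded reps (p=23, 8 weights, presented ϖ-order):

  λ_1+ρ ↦ (9, 2, 2, 7);  λ_2+ρ ↦ (9, 2, 2, 7);  λ_3+ρ ↦ (9, 2, 2, 7);  λ_4+ρ ↦ (9, 2, 2, 7);  λ_5+ρ ↦ (5, 2, 6, 2);  λ_6+ρ ↦ (5, 2, 6, 2);  λ_7+ρ ↦ (5, 2, 6, 2);  λ_8+ρ ↦ (10, 0, 8, 0)

3 distinct reps among the 8 weights ⇒ 3 W_23-linkage classes:

[[1, 2, 3, 4], [5, 6, 7], [8]]


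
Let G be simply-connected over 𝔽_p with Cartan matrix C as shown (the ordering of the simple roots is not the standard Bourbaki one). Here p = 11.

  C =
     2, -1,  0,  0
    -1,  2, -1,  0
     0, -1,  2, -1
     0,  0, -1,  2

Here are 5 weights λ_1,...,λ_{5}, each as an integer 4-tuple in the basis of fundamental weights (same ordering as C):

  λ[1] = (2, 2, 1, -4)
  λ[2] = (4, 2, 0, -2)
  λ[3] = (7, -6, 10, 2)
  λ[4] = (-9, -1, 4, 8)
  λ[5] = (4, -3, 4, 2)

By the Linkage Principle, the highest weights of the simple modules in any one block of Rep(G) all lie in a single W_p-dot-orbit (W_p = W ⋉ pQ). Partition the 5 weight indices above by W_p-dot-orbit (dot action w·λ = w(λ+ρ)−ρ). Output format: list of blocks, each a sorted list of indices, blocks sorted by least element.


A_4 Cartan matrix, 4 simple roots permuted; ρ=(1,1,1,1).

Each λ_j+ρ reduced to Ā_11; 4-tuples below use C's row order:

  [1] (3, 2, 1, 2)
  [2] (5, 3, 0, 1)
  [3] (3, 2, 3, 3)
  [4] (3, 2, 3, 3)
  [5] (3, 2, 3, 3)

These 5 weights hit 3 W_11-dot-orbits; sizes (1, 1, 3):

[[1], [2], [3, 4, 5]]


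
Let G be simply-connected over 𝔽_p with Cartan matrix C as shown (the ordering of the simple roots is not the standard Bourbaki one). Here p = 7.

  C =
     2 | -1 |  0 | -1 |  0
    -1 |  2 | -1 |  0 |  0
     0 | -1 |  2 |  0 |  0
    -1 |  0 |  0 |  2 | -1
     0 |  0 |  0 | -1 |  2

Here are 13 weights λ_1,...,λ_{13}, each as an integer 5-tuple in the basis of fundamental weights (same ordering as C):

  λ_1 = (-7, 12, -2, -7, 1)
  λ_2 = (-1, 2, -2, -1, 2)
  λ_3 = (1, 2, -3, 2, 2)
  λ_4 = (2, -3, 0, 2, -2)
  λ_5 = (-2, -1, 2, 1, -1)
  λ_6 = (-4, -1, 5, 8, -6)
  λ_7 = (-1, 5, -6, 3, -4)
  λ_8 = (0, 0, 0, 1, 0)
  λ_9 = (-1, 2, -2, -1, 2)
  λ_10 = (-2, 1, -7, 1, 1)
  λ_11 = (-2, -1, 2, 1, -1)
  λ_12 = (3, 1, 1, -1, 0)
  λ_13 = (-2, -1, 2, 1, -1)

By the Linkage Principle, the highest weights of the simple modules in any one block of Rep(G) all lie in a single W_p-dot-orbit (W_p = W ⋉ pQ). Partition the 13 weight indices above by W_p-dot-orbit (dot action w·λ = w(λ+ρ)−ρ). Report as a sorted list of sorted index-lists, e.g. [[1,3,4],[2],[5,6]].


Type A_5, rank 5, |W|=720; reorder rows/cols to standard.

Alcove-folded reps (p=7, 13 weights, presented ϖ-order):

  λ_1+ρ ↦ (3, 2, 0, 1, 0)
  λ_2+ρ ↦ (0, 2, 1, 0, 3)
  λ_3+ρ ↦ (1, 1, 1, 2, 1)
  λ_4+ρ ↦ (1, 1, 1, 2, 1)
  λ_5+ρ ↦ (0, 1, 2, 1, 0)
  λ_6+ρ ↦ (0, 1, 2, 1, 0)
  λ_7+ρ ↦ (0, 1, 2, 1, 0)
  λ_8+ρ ↦ (1, 1, 1, 2, 1)
  λ_9+ρ ↦ (0, 2, 1, 0, 3)
  λ_10+ρ ↦ (1, 1, 1, 2, 1)
  λ_11+ρ ↦ (0, 1, 2, 1, 0)
  λ_12+ρ ↦ (3, 2, 0, 1, 0)
  λ_13+ρ ↦ (0, 1, 2, 1, 0)

Grouping the 13 weights by Ā_7-representative: 4 linkage classes.

[[1, 12], [2, 9], [3, 4, 8, 10], [5, 6, 7, 11, 13]]


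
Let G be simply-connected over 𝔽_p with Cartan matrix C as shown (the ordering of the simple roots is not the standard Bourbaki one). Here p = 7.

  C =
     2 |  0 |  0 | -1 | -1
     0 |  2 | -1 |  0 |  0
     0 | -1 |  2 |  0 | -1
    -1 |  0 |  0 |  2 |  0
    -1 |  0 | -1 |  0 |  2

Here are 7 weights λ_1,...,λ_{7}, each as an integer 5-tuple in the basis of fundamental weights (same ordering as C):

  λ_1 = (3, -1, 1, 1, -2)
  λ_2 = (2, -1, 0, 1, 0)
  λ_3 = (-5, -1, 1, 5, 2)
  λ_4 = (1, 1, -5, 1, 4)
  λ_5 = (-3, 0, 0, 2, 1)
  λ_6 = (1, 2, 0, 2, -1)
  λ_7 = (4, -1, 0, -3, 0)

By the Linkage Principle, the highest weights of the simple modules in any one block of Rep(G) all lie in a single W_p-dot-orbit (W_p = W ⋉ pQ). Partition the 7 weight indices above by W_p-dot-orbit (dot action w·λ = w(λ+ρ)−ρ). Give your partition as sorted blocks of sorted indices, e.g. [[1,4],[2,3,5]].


Type A_5, rank 5, |W|=720; reorder rows/cols to standard.

Ā_7 reps of the 7 weights (A_5, coords as presented):

  1: (3, 0, 1, 2, 1) · 2: (3, 0, 1, 2, 1) · 3: (3, 0, 1, 2, 1) · 4: (2, 0, 2, 0, 1) · 5: (2, 1, 1, 1, 0) · 6: (2, 1, 1, 1, 0) · 7: (3, 0, 1, 2, 1)

Linkage partition of the 7 weights (3 classes, p=7):

[[1, 2, 3, 7], [4], [5, 6]]


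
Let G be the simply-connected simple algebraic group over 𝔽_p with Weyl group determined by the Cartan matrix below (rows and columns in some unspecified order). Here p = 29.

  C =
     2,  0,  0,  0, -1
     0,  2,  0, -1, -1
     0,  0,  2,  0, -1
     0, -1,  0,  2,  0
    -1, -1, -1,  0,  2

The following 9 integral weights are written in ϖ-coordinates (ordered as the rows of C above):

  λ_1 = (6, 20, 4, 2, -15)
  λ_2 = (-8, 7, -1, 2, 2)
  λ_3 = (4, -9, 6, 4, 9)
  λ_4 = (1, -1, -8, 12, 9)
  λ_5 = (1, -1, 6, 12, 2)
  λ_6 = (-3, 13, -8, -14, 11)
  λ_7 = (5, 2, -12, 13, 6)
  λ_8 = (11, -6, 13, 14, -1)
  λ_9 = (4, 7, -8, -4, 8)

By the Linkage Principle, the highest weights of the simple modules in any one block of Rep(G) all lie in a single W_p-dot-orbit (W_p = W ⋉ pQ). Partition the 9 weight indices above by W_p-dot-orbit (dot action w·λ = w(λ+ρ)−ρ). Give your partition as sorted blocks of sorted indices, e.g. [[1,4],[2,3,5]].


D_5 Cartan matrix, 5 simple roots permuted; ρ=(1,1,1,1,1).

λ_j+ρ reflected into Ā_29 (⟨·,θ^∨⟩≤29); 5-tuples as given:

    [1] (5, 5, 7, 3, 2)
    [2] (3, 4, 4, 3, 0)
    [3] (5, 5, 7, 3, 2)
    [4] (2, 0, 7, 13, 3)
    [5] (2, 0, 7, 13, 3)
    [6] (2, 0, 7, 13, 3)
    [7] (2, 0, 7, 13, 3)
    [8] (5, 5, 7, 3, 2)
    [9] (5, 5, 7, 3, 2)

The 9 indices split into 3 linkage classes (same alcove rep ⇔ same W_29-dot-orbit):

[[1, 3, 8, 9], [2], [4, 5, 6, 7]]


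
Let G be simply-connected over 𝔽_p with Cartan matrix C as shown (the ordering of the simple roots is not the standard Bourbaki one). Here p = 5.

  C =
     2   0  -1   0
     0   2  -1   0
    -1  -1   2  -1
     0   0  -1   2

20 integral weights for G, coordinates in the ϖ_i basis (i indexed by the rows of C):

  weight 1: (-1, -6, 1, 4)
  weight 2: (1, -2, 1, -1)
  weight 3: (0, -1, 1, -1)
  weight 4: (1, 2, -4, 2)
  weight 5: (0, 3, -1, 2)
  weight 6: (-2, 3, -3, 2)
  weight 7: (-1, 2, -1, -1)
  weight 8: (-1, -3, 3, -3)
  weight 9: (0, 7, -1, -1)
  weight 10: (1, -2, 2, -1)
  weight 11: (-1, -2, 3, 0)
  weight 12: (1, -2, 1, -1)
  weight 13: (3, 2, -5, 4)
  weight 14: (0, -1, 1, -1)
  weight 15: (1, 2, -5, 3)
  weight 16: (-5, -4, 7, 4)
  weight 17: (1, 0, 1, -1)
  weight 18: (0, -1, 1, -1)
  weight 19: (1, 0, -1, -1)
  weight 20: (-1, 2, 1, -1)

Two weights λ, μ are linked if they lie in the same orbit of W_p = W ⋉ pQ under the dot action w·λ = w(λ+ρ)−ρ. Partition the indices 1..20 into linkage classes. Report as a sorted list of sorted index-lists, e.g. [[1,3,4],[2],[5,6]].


Type D_4, rank 4, |W|=192; reorder rows/cols to standard.

W_5-reps of the 20 weights in Ā_5 (same 4-coord order as C):

  1: (1, 0, 2, 0) · 2: (2, 1, 1, 0) · 3: (1, 0, 2, 0) · 4: (1, 0, 2, 0) · 5: (2, 1, 1, 0) · 6: (2, 1, 1, 0) · 7: (0, 3, 0, 0) · 8: (0, 2, 0, 2) · 9: (0, 1, 0, 1) · 10: (2, 1, 0, 0) · 11: (0, 1, 0, 1) · 12: (2, 1, 1, 0) · 13: (0, 1, 0, 1) · 14: (1, 0, 2, 0) · 15: (2, 1, 1, 0) · 16: (0, 1, 0, 1) · 17: (2, 1, 0, 0) · 18: (1, 0, 2, 0) · 19: (2, 1, 0, 0) · 20: (0, 3, 0, 0)

These 20 weights hit 6 W_5-dot-orbits; sizes (5, 5, 2, 1, 4, 3):

[[1, 3, 4, 14, 18], [2, 5, 6, 12, 15], [7, 20], [8], [9, 11, 13, 16], [10, 17, 19]]


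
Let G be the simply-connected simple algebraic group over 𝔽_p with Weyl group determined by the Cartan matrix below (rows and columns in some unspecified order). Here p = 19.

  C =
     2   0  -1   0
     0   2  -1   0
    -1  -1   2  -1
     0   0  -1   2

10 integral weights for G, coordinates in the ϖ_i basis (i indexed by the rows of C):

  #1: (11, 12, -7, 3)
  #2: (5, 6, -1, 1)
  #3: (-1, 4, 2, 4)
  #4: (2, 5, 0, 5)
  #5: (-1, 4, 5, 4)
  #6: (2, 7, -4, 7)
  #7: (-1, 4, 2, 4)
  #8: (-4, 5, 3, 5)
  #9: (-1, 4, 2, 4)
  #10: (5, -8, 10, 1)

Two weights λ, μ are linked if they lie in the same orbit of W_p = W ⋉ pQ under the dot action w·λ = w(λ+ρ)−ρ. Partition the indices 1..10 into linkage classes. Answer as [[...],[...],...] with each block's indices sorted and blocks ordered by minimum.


D_4 Cartan matrix, 4 simple roots permuted; ρ=(1,1,1,1).

W_19-reps of the 10 weights in Ā_19 (same 4-coord order as C):

  [1] (6, 7, 0, 2)
  [2] (6, 7, 0, 2)
  [3] (0, 5, 3, 5)
  [4] (3, 6, 1, 6)
  [5] (0, 5, 3, 5)
  [6] (0, 5, 3, 5)
  [7] (0, 5, 3, 5)
  [8] (3, 6, 1, 6)
  [9] (0, 5, 3, 5)
  [10] (6, 7, 0, 2)

Partition of {1..10} into 3 W_19-dot-orbits:

[[1, 2, 10], [3, 5, 6, 7, 9], [4, 8]]


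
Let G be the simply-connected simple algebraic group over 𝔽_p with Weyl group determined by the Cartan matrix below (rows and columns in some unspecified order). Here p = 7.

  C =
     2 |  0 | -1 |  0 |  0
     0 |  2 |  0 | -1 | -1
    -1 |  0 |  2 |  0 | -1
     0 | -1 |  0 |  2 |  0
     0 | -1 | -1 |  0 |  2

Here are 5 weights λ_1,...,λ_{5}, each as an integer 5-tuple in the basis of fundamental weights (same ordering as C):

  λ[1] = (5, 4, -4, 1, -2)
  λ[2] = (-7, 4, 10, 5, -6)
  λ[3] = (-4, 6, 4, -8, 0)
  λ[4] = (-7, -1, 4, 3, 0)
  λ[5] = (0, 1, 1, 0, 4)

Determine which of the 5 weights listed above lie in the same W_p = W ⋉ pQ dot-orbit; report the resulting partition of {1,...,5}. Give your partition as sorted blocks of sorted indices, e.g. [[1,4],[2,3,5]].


Cartan matrix: type A_5 (|W|=720); un-permuting the 5 rows.

Alcove-folded reps (p=7, 5 weights, presented ϖ-order):

    1: (0, 1, 1, 0, 3)
    2: (0, 1, 1, 0, 3)
    3: (2, 0, 1, 1, 0)
    4: (2, 0, 1, 1, 0)
    5: (0, 1, 1, 0, 3)

The 5 indices split into 2 linkage classes (same alcove rep ⇔ same W_7-dot-orbit):

[[1, 2, 5], [3, 4]]


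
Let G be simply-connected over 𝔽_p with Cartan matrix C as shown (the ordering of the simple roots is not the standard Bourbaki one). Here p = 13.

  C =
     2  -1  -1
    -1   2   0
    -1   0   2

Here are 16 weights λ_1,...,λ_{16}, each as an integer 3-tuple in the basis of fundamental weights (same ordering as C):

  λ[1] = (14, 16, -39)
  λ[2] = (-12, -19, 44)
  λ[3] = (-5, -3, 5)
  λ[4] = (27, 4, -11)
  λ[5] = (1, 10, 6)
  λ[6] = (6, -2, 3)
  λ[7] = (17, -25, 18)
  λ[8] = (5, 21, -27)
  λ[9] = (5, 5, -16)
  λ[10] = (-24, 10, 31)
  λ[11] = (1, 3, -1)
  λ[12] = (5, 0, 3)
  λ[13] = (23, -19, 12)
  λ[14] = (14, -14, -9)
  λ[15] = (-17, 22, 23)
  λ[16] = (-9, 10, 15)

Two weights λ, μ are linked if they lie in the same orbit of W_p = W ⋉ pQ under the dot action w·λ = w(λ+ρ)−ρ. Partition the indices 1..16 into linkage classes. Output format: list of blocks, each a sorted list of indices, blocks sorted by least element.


Dynkin diagram of C (from the 4 off-diagonal −1 entries): A_3.

Each λ_j+ρ reduced to Ā_13; 3-tuples below use C's row order:

  1: (6, 1, 4)
  2: (5, 3, 2)
  3: (2, 4, 0)
  4: (5, 3, 2)
  5: (2, 4, 0)
  6: (6, 1, 4)
  7: (6, 5, 0)
  8: (2, 4, 0)
  9: (6, 1, 4)
  10: (6, 1, 4)
  11: (2, 4, 0)
  12: (6, 1, 4)
  13: (6, 5, 0)
  14: (6, 5, 0)
  15: (5, 3, 2)
  16: (5, 3, 2)

The 16 indices split into 4 linkage classes (same alcove rep ⇔ same W_13-dot-orbit):

[[1, 6, 9, 10, 12], [2, 4, 15, 16], [3, 5, 8, 11], [7, 13, 14]]


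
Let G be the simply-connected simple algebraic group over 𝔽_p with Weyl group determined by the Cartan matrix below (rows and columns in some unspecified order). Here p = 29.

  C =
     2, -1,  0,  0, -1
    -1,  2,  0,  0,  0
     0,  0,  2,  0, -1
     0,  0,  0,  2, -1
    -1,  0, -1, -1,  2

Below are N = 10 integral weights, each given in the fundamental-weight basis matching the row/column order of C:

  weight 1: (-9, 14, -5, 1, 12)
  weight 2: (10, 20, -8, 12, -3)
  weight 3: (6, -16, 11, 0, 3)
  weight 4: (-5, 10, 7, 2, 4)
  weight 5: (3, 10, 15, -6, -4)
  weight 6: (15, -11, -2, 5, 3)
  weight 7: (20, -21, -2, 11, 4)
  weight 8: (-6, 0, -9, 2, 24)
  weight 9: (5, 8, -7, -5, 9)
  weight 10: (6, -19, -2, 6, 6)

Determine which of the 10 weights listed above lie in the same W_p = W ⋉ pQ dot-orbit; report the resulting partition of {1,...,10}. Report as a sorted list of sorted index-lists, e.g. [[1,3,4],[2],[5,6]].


Dynkin diagram of C (from the 8 off-diagonal −1 entries): D_5.

Alcove-folded reps (p=29, 10 weights, presented ϖ-order):

  λ_1+ρ ↦ (6, 7, 4, 2, 1) · λ_2+ρ ↦ (6, 7, 4, 2, 1) · λ_3+ρ ↦ (4, 7, 8, 3, 1) · λ_4+ρ ↦ (4, 7, 8, 3, 1) · λ_5+ρ ↦ (4, 7, 8, 3, 1) · λ_6+ρ ↦ (0, 10, 1, 6, 3) · λ_7+ρ ↦ (4, 7, 8, 3, 1) · λ_8+ρ ↦ (4, 7, 8, 3, 1) · λ_9+ρ ↦ (4, 9, 6, 4, 0) · λ_10+ρ ↦ (6, 7, 4, 2, 1)

These 10 weights hit 4 W_29-dot-orbits; sizes (3, 5, 1, 1):

[[1, 2, 10], [3, 4, 5, 7, 8], [6], [9]]


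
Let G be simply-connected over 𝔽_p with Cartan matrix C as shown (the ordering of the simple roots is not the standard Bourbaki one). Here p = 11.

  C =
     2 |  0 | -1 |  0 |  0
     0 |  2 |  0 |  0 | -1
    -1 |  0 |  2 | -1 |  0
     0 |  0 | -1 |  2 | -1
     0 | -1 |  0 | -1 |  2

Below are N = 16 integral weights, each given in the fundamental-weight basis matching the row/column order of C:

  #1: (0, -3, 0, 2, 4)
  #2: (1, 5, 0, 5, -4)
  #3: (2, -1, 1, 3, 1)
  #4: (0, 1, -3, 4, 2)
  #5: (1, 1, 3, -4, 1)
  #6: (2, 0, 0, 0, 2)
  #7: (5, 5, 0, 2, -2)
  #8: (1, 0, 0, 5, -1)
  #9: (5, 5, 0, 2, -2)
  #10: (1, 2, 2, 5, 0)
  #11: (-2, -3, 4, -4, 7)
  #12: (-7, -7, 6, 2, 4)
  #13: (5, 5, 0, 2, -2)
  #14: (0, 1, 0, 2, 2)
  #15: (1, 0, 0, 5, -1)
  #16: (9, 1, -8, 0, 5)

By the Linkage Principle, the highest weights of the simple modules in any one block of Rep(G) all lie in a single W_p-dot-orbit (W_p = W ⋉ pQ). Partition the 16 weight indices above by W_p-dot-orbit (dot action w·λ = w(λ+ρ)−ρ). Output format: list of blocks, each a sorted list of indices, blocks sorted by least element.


Dynkin diagram of C (from the 8 off-diagonal −1 entries): A_5.

Ā_11 reps of the 16 weights (A_5, coords as presented):

    λ_1 → (1, 2, 1, 3, 3)
    λ_2 → (1, 2, 1, 3, 3)
    λ_3 → (3, 0, 2, 4, 2)
    λ_4 → (1, 2, 1, 3, 3)
    λ_5 → (2, 1, 1, 2, 1)
    λ_6 → (3, 1, 1, 1, 3)
    λ_7 → (2, 1, 1, 2, 1)
    λ_8 → (2, 1, 1, 6, 0)
    λ_9 → (2, 1, 1, 2, 1)
    λ_10 → (2, 1, 1, 6, 0)
    λ_11 → (1, 2, 1, 3, 3)
    λ_12 → (2, 1, 1, 2, 1)
    λ_13 → (2, 1, 1, 2, 1)
    λ_14 → (1, 2, 1, 3, 3)
    λ_15 → (2, 1, 1, 6, 0)
    λ_16 → (2, 1, 1, 6, 0)

These 16 weights hit 5 W_11-dot-orbits; sizes (5, 1, 5, 1, 4):

[[1, 2, 4, 11, 14], [3], [5, 7, 9, 12, 13], [6], [8, 10, 15, 16]]


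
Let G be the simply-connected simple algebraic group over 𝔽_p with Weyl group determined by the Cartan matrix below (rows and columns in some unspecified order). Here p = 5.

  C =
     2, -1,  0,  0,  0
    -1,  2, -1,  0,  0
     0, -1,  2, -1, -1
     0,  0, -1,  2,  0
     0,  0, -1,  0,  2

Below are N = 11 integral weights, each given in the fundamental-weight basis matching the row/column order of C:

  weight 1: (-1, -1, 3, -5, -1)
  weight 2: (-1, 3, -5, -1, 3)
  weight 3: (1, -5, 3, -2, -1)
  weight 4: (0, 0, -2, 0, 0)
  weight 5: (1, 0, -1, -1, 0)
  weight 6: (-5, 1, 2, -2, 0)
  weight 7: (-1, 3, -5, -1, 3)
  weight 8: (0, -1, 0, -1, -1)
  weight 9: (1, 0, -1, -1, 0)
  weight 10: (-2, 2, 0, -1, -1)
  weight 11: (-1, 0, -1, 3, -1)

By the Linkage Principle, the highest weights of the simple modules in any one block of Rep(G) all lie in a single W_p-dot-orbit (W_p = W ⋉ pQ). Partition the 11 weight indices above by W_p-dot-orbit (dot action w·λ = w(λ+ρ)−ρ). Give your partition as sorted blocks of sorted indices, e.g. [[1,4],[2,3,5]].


C ↔ D_5 under row/col permutation; |W(D_5)| = 1920.

W_5-reps of the 11 weights in Ā_5 (same 5-coord order as C):

    1: (0, 0, 0, 4, 0)
    2: (0, 0, 0, 4, 0)
    3: (2, 1, 0, 0, 1)
    4: (1, 0, 1, 0, 0)
    5: (2, 1, 0, 0, 1)
    6: (1, 0, 1, 0, 0)
    7: (0, 0, 0, 4, 0)
    8: (1, 0, 1, 0, 0)
    9: (2, 1, 0, 0, 1)
    10: (1, 0, 1, 0, 0)
    11: (0, 0, 0, 4, 0)

Grouping the 11 weights by Ā_5-representative: 3 linkage classes.

[[1, 2, 7, 11], [3, 5, 9], [4, 6, 8, 10]]


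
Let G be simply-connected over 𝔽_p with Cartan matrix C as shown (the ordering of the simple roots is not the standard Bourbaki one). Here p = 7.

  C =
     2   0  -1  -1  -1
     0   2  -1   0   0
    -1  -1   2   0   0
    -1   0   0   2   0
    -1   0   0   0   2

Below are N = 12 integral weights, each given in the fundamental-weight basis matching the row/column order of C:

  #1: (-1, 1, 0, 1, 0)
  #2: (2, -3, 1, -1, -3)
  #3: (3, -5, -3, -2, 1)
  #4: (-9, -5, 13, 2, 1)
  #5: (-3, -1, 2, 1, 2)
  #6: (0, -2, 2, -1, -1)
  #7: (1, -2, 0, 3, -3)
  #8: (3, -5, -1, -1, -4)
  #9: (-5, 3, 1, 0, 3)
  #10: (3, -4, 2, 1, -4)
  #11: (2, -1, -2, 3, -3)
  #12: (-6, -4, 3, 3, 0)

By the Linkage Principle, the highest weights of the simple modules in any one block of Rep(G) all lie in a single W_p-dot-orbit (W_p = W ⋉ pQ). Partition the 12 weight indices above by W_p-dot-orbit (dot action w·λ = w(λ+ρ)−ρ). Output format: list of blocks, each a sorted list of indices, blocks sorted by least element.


Cartan matrix: type D_5 (|W|=1920); un-permuting the 5 rows.

Each λ_j+ρ reduced to Ā_7; 5-tuples below use C's row order:

  λ_1 → (0, 2, 1, 2, 1);  λ_2 → (1, 2, 0, 0, 2);  λ_3 → (0, 2, 1, 2, 1);  λ_4 → (0, 2, 1, 2, 1);  λ_5 → (2, 0, 1, 0, 1);  λ_6 → (1, 1, 2, 0, 0);  λ_7 → (0, 1, 0, 4, 2);  λ_8 → (0, 0, 1, 3, 0);  λ_9 → (0, 2, 1, 2, 1);  λ_10 → (2, 0, 1, 0, 1);  λ_11 → (0, 1, 0, 4, 2);  λ_12 → (0, 0, 1, 3, 0)

Partition of {1..12} into 6 W_7-dot-orbits:

[[1, 3, 4, 9], [2], [5, 10], [6], [7, 11], [8, 12]]


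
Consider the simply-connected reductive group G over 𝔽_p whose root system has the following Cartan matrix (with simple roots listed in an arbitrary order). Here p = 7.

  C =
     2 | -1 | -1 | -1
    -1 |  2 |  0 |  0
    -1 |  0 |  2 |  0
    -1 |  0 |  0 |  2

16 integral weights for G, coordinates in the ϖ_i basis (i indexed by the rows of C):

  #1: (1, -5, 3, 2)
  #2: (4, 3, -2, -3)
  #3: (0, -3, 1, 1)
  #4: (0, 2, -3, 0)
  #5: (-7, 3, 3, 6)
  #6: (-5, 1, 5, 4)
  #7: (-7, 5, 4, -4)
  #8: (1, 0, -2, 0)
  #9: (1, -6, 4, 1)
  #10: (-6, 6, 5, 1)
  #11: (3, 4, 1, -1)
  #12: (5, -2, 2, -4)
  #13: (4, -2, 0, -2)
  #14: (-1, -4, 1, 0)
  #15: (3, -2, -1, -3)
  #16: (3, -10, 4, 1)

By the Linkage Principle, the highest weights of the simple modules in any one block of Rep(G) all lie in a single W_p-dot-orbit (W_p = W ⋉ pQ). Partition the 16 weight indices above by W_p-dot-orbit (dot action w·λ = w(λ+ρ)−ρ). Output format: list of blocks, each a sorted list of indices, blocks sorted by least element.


Type D_4, rank 4, |W|=192; reorder rows/cols to standard.

Each λ_j+ρ reduced to Ā_7; 4-tuples below use C's row order:

    [1] (0, 2, 2, 1)
    [2] (1, 2, 1, 0)
    [3] (1, 1, 1, 1)
    [4] (1, 2, 1, 0)
    [5] (0, 2, 2, 1)
    [6] (0, 2, 2, 1)
    [7] (1, 1, 0, 2)
    [8] (1, 1, 1, 1)
    [9] (0, 2, 2, 1)
    [10] (1, 1, 0, 2)
    [11] (1, 1, 0, 2)
    [12] (1, 1, 1, 1)
    [13] (1, 1, 1, 1)
    [14] (0, 0, 1, 2)
    [15] (1, 1, 0, 2)
    [16] (0, 2, 2, 1)

Partition of {1..16} into 5 W_7-dot-orbits:

[[1, 5, 6, 9, 16], [2, 4], [3, 8, 12, 13], [7, 10, 11, 15], [14]]


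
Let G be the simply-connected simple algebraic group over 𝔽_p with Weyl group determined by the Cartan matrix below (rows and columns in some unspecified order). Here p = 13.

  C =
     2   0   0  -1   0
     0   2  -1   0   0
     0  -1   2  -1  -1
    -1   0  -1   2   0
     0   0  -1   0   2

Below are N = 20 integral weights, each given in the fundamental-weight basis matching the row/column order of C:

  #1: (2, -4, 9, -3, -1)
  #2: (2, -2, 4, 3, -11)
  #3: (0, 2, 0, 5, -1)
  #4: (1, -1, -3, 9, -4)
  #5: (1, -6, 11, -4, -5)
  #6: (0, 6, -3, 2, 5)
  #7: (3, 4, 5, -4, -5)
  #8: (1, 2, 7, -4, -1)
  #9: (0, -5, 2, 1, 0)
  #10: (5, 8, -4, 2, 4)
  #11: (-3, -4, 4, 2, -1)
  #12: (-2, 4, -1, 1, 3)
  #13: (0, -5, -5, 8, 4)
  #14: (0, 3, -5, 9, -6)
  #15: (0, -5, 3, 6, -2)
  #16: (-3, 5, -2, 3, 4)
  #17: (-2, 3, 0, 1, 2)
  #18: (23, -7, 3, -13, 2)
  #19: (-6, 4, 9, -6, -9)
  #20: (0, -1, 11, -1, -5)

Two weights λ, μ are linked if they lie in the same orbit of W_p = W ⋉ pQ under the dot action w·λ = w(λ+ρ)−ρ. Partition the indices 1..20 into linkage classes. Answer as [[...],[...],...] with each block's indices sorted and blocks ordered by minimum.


C ↔ D_5 under row/col permutation; |W(D_5)| = 1920.

W_13-reps of the 20 weights in Ā_13 (same 5-coord order as C):

    1: (2, 3, 2, 1, 0)
    2: (1, 4, 1, 1, 3)
    3: (1, 3, 1, 1, 0)
    4: (2, 3, 2, 1, 0)
    5: (1, 5, 0, 1, 4)
    6: (1, 5, 0, 1, 4)
    7: (1, 4, 1, 1, 3)
    8: (2, 3, 2, 1, 0)
    9: (1, 3, 1, 1, 0)
    10: (1, 2, 2, 2, 2)
    11: (2, 3, 2, 1, 0)
    12: (1, 5, 0, 1, 4)
    13: (1, 4, 1, 1, 3)
    14: (1, 5, 0, 1, 4)
    15: (1, 3, 1, 1, 0)
    16: (1, 5, 0, 1, 4)
    17: (1, 4, 1, 1, 3)
    18: (1, 3, 1, 1, 0)
    19: (2, 3, 2, 1, 0)
    20: (7, 0, 0, 1, 4)

These 20 weights hit 6 W_13-dot-orbits; sizes (5, 4, 4, 5, 1, 1):

[[1, 4, 8, 11, 19], [2, 7, 13, 17], [3, 9, 15, 18], [5, 6, 12, 14, 16], [10], [20]]


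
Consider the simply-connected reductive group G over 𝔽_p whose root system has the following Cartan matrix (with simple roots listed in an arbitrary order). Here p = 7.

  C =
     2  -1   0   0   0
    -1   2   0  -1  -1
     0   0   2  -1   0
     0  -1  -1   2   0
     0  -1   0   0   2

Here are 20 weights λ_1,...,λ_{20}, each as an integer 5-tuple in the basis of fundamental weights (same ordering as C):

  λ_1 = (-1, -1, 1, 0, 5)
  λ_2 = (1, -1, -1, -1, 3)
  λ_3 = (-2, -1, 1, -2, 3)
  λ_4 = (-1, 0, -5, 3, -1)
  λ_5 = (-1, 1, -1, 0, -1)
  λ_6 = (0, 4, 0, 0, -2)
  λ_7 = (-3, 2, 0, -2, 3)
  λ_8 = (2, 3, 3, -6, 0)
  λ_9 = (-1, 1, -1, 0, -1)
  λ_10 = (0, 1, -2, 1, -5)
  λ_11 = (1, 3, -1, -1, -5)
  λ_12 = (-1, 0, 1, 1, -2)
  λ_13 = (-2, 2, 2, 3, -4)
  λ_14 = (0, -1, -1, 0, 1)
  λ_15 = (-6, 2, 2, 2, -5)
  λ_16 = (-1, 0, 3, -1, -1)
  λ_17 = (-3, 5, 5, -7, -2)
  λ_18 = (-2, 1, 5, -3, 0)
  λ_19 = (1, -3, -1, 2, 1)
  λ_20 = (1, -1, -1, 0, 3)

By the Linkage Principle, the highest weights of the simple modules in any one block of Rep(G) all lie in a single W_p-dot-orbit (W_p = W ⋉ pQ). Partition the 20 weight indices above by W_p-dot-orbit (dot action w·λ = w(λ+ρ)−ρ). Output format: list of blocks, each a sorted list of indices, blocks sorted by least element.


C ↔ D_5 under row/col permutation; |W(D_5)| = 1920.

Ā_7 reps of the 20 weights (D_5, coords as presented):

  [1] (2, 0, 0, 0, 4)
  [2] (2, 0, 0, 0, 4)
  [3] (1, 0, 0, 1, 2)
  [4] (0, 1, 4, 0, 0)
  [5] (0, 2, 0, 1, 0)
  [6] (0, 1, 4, 0, 0)
  [7] (2, 0, 0, 0, 4)
  [8] (2, 0, 0, 1, 0)
  [9] (0, 2, 0, 1, 0)
  [10] (1, 0, 0, 1, 2)
  [11] (2, 0, 0, 0, 4)
  [12] (0, 0, 2, 2, 1)
  [13] (2, 0, 0, 1, 0)
  [14] (1, 0, 0, 1, 2)
  [15] (1, 0, 0, 1, 2)
  [16] (0, 1, 4, 0, 0)
  [17] (1, 0, 0, 1, 2)
  [18] (0, 1, 4, 0, 0)
  [19] (0, 2, 0, 1, 0)
  [20] (2, 0, 0, 0, 4)

These 20 weights hit 6 W_7-dot-orbits; sizes (5, 5, 4, 3, 2, 1):

[[1, 2, 7, 11, 20], [3, 10, 14, 15, 17], [4, 6, 16, 18], [5, 9, 19], [8, 13], [12]]


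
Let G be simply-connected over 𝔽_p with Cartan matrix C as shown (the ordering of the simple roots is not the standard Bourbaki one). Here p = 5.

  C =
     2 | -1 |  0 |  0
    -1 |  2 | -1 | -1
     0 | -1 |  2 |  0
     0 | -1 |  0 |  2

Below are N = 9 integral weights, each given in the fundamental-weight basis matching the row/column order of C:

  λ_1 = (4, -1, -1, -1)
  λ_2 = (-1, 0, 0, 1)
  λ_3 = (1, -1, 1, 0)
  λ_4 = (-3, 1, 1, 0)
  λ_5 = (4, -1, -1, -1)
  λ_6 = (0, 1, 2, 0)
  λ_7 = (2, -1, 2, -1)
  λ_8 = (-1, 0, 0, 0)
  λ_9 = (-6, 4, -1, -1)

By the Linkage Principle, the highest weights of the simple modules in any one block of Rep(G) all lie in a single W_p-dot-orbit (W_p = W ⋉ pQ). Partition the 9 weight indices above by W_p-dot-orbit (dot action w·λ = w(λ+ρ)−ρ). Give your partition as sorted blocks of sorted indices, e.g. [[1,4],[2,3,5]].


Cartan matrix: type D_4 (|W|=192); un-permuting the 4 rows.

Each λ_j+ρ reduced to Ā_5; 4-tuples below use C's row order:

  λ_1 → (5, 0, 0, 0)
  λ_2 → (0, 1, 1, 2)
  λ_3 → (2, 0, 2, 1)
  λ_4 → (2, 0, 2, 1)
  λ_5 → (5, 0, 0, 0)
  λ_6 → (1, 0, 1, 1)
  λ_7 → (2, 0, 2, 1)
  λ_8 → (0, 1, 1, 1)
  λ_9 → (5, 0, 0, 0)

Partition of {1..9} into 5 W_5-dot-orbits:

[[1, 5, 9], [2], [3, 4, 7], [6], [8]]


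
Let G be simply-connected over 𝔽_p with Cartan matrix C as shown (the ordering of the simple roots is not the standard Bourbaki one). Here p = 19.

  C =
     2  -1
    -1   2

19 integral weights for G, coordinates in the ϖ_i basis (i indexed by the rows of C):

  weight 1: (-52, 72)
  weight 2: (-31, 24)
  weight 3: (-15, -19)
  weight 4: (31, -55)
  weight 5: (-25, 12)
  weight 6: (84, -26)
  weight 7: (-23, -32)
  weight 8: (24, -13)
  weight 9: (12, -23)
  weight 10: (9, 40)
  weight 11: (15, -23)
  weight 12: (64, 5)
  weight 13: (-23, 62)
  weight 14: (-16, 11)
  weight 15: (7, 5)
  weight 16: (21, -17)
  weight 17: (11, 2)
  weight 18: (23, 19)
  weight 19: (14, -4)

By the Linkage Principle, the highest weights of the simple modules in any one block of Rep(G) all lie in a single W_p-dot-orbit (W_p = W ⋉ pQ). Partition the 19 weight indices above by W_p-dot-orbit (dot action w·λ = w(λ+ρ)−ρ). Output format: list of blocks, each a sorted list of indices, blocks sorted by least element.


Type A_2, rank 2, |W|=6; reorder rows/cols to standard.

Ā_19 reps of the 19 weights (A_2, coords as presented):

  λ_1 → (3, 13) · λ_2 → (8, 6) · λ_3 → (5, 1) · λ_4 → (3, 13) · λ_5 → (8, 6) · λ_6 → (6, 10) · λ_7 → (12, 3) · λ_8 → (7, 6) · λ_9 → (6, 10) · λ_10 → (6, 10) · λ_11 → (3, 13) · λ_12 → (8, 6) · λ_13 → (3, 13) · λ_14 → (12, 3) · λ_15 → (8, 6) · λ_16 → (3, 13) · λ_17 → (12, 3) · λ_18 → (5, 1) · λ_19 → (12, 3)

Grouping the 19 weights by Ā_19-representative: 6 linkage classes.

[[1, 4, 11, 13, 16], [2, 5, 12, 15], [3, 18], [6, 9, 10], [7, 14, 17, 19], [8]]


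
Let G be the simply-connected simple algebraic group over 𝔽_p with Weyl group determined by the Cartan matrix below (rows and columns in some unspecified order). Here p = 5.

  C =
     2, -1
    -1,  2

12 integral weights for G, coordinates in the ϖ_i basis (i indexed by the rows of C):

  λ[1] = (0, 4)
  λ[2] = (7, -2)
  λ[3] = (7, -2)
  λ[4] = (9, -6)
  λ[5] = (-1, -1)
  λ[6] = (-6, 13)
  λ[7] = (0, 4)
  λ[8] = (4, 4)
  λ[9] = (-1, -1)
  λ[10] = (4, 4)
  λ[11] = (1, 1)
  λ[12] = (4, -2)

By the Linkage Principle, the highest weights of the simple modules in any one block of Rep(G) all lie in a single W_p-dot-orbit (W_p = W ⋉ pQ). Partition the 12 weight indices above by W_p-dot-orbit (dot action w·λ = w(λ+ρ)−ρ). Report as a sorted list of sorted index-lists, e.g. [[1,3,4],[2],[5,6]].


Cartan matrix: type A_2 (|W|=6); un-permuting the 2 rows.

Folding the 12 weights λ_j+ρ into Ā_5 (reps in the given 2-coord order):

  λ_1+ρ ↦ (0, 4) · λ_2+ρ ↦ (2, 2) · λ_3+ρ ↦ (2, 2) · λ_4+ρ ↦ (0, 0) · λ_5+ρ ↦ (0, 0) · λ_6+ρ ↦ (0, 4) · λ_7+ρ ↦ (0, 4) · λ_8+ρ ↦ (0, 0) · λ_9+ρ ↦ (0, 0) · λ_10+ρ ↦ (0, 0) · λ_11+ρ ↦ (2, 2) · λ_12+ρ ↦ (4, 1)

Partition of {1..12} into 4 W_5-dot-orbits:

[[1, 6, 7], [2, 3, 11], [4, 5, 8, 9, 10], [12]]


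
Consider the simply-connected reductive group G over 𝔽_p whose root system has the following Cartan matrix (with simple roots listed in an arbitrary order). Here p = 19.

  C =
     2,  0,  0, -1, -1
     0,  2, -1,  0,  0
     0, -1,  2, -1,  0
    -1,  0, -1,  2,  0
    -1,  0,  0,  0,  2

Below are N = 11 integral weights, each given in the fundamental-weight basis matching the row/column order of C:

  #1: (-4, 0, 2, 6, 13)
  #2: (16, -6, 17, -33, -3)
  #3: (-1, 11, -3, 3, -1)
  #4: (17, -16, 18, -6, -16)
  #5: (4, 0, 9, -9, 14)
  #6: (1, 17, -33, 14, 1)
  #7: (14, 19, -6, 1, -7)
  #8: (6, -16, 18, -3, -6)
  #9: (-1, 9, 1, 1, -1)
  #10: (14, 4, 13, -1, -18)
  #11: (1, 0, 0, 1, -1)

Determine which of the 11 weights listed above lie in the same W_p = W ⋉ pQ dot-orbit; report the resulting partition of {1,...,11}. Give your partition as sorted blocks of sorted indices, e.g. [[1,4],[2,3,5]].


C ↔ A_5 under row/col permutation; |W(A_5)| = 720.

Each λ_j+ρ reduced to Ā_19; 5-tuples below use C's row order:

  λ_1+ρ ↦ (3, 2, 1, 4, 8)
  λ_2+ρ ↦ (2, 1, 1, 2, 0)
  λ_3+ρ ↦ (0, 10, 2, 2, 0)
  λ_4+ρ ↦ (2, 1, 1, 2, 0)
  λ_5+ρ ↦ (3, 2, 1, 4, 8)
  λ_6+ρ ↦ (2, 1, 1, 2, 0)
  λ_7+ρ ↦ (1, 2, 2, 2, 6)
  λ_8+ρ ↦ (0, 10, 2, 2, 0)
  λ_9+ρ ↦ (0, 10, 2, 2, 0)
  λ_10+ρ ↦ (0, 10, 2, 2, 0)
  λ_11+ρ ↦ (2, 1, 1, 2, 0)

4 distinct reps among the 11 weights ⇒ 4 W_19-linkage classes:

[[1, 5], [2, 4, 6, 11], [3, 8, 9, 10], [7]]
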